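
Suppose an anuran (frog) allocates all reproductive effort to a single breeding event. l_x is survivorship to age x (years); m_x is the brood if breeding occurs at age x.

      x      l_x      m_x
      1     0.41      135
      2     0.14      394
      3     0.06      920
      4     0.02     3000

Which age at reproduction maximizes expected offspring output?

Expected offspring if breeding at age x = l_x × m_x:
  age 1: 0.41 × 135 = 55.350
  age 2: 0.14 × 394 = 55.160
  age 3: 0.06 × 920 = 55.200
  age 4: 0.02 × 3000 = 60.000
Maximum at age 4 (60.000).

4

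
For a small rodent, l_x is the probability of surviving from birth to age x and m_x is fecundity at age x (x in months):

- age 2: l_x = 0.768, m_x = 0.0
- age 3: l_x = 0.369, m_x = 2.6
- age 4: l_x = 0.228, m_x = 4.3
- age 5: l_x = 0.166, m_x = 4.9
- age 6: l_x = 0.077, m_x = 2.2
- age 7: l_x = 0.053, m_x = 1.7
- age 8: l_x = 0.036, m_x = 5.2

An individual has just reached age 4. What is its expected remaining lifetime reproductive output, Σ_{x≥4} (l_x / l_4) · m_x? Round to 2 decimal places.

l_4 = 0.228. Conditional survival from age 4 to x is l_x / l_4.
  x=4: (0.228/0.228) × 4.3 = 4.3000
  x=5: (0.166/0.228) × 4.9 = 3.5675
  x=6: (0.077/0.228) × 2.2 = 0.7430
  x=7: (0.053/0.228) × 1.7 = 0.3952
  x=8: (0.036/0.228) × 5.2 = 0.8211
Sum = 4.3000 + 3.5675 + 0.7430 + 0.3952 + 0.8211 = 9.8268

9.83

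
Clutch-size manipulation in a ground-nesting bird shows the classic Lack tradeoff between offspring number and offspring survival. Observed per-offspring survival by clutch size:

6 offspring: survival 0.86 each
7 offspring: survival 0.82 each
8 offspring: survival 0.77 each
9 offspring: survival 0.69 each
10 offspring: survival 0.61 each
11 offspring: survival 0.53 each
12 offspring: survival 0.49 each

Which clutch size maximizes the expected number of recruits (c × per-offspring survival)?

Expected recruits = c × s(c):
  c=6: 6 × 0.86 = 5.160
  c=7: 7 × 0.82 = 5.740
  c=8: 8 × 0.77 = 6.160
  c=9: 9 × 0.69 = 6.210
  c=10: 10 × 0.61 = 6.100
  c=11: 11 × 0.53 = 5.830
  c=12: 12 × 0.49 = 5.880
Maximum at c = 9 (6.210 recruits).

9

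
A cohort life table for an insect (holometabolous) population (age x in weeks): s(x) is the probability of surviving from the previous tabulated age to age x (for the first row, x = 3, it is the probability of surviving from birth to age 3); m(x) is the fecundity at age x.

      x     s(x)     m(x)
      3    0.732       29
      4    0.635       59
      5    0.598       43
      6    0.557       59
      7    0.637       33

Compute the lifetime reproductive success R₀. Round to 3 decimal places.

72.994

Survivorship from birth: l_x = s_3·s_4·…·s_x.
  l_3 = 0.73200
  l_4 = 0.46482
  l_5 = 0.27796
  l_6 = 0.15483
  l_7 = 0.09862
R₀ = Σ l_x m(x):
  age 3: 0.73200 × 29 = 21.2280
  age 4: 0.46482 × 59 = 27.4244
  age 5: 0.27796 × 43 = 11.9523
  age 6: 0.15483 × 59 = 9.1350
  age 7: 0.09862 × 33 = 3.2545
R₀ = 21.2280 + 27.4244 + 11.9523 + 9.1350 + 3.2545 = 72.9941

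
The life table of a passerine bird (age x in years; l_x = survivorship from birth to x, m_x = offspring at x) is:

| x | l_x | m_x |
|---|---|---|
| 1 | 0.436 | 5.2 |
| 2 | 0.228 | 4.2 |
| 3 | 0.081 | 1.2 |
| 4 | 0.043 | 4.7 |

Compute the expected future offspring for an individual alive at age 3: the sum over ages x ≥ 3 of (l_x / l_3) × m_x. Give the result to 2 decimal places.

3.70

l_3 = 0.081. Conditional survival from age 3 to x is l_x / l_3.
  x=3: (0.081/0.081) × 1.2 = 1.2000
  x=4: (0.043/0.081) × 4.7 = 2.4951
Sum = 1.2000 + 2.4951 = 3.6951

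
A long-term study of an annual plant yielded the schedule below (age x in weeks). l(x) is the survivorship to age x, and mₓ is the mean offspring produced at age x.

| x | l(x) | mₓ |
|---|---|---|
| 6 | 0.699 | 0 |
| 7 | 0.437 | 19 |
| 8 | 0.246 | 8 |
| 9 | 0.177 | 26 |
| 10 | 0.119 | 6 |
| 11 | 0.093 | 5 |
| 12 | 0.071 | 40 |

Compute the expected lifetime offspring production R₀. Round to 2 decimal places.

18.89

R₀ = Σ l(x) mₓ:
  age 6: 0.699 × 0 = 0.0000
  age 7: 0.437 × 19 = 8.3030
  age 8: 0.246 × 8 = 1.9680
  age 9: 0.177 × 26 = 4.6020
  age 10: 0.119 × 6 = 0.7140
  age 11: 0.093 × 5 = 0.4650
  age 12: 0.071 × 40 = 2.8400
R₀ = 0.0000 + 8.3030 + 1.9680 + 4.6020 + 0.7140 + 0.4650 + 2.8400 = 18.8920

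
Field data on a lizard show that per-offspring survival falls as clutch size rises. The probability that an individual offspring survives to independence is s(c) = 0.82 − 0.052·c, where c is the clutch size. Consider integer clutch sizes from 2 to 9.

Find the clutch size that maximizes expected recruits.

8

Expected recruits = c × s(c):
  c=2: 2 × 0.716 = 1.432
  c=3: 3 × 0.664 = 1.992
  c=4: 4 × 0.612 = 2.448
  c=5: 5 × 0.560 = 2.800
  c=6: 6 × 0.508 = 3.048
  c=7: 7 × 0.456 = 3.192
  c=8: 8 × 0.404 = 3.232
  c=9: 9 × 0.352 = 3.168
Maximum at c = 8 (3.232 recruits).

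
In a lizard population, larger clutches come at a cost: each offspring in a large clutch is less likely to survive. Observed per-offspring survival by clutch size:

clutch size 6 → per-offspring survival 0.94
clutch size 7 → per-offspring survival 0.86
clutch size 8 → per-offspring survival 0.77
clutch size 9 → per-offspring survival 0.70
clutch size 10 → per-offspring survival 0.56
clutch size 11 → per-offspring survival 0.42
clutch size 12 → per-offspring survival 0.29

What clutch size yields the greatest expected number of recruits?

9

Expected recruits = c × s(c):
  c=6: 6 × 0.94 = 5.640
  c=7: 7 × 0.86 = 6.020
  c=8: 8 × 0.77 = 6.160
  c=9: 9 × 0.70 = 6.300
  c=10: 10 × 0.56 = 5.600
  c=11: 11 × 0.42 = 4.620
  c=12: 12 × 0.29 = 3.480
Maximum at c = 9 (6.300 recruits).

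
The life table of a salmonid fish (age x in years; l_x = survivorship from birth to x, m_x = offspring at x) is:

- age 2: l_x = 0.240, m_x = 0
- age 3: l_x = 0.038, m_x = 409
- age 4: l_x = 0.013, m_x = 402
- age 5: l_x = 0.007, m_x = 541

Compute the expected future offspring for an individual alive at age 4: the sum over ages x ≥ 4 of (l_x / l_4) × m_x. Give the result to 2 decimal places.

693.31

l_4 = 0.013. Conditional survival from age 4 to x is l_x / l_4.
  x=4: (0.013/0.013) × 402 = 402.0000
  x=5: (0.007/0.013) × 541 = 291.3077
Sum = 402.0000 + 291.3077 = 693.3077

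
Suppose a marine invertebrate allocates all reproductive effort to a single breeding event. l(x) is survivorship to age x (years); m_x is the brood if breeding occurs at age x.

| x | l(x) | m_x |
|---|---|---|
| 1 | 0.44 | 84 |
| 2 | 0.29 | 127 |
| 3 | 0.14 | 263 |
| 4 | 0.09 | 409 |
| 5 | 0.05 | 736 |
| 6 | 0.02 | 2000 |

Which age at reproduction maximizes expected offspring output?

6

Expected offspring if breeding at age x = l(x) × m_x:
  age 1: 0.44 × 84 = 36.960
  age 2: 0.29 × 127 = 36.830
  age 3: 0.14 × 263 = 36.820
  age 4: 0.09 × 409 = 36.810
  age 5: 0.05 × 736 = 36.800
  age 6: 0.02 × 2000 = 40.000
Maximum at age 6 (40.000).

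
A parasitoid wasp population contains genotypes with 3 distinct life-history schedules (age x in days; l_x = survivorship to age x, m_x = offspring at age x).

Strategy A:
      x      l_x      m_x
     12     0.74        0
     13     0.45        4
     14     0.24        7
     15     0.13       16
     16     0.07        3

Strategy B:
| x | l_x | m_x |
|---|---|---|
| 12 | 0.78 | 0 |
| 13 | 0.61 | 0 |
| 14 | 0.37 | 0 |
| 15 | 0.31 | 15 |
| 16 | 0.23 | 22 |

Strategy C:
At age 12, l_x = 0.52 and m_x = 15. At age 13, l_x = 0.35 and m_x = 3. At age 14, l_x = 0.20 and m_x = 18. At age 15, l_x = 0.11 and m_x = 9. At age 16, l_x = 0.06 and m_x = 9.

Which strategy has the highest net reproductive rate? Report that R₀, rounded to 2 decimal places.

13.98

Strategy A: R₀ = 0.74×0 + 0.45×4 + 0.24×7 + 0.13×16 + 0.07×3 = 5.7700
Strategy B: R₀ = 0.78×0 + 0.61×0 + 0.37×0 + 0.31×15 + 0.23×22 = 9.7100
Strategy C: R₀ = 0.52×15 + 0.35×3 + 0.20×18 + 0.11×9 + 0.06×9 = 13.9800
Highest R₀: strategy C with 13.9800.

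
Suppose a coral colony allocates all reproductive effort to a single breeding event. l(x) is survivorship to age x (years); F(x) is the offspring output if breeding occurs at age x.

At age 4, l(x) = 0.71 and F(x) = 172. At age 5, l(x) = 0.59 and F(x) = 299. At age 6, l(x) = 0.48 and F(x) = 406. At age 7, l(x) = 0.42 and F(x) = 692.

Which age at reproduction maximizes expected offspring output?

Expected offspring if breeding at age x = l(x) × F(x):
  age 4: 0.71 × 172 = 122.120
  age 5: 0.59 × 299 = 176.410
  age 6: 0.48 × 406 = 194.880
  age 7: 0.42 × 692 = 290.640
Maximum at age 7 (290.640).

7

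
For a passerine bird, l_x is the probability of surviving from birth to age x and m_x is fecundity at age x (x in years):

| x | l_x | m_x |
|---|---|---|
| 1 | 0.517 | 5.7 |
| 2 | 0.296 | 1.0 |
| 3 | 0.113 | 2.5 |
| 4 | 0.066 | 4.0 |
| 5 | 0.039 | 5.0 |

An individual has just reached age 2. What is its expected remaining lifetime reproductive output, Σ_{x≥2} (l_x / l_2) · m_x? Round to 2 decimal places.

l_2 = 0.296. Conditional survival from age 2 to x is l_x / l_2.
  x=2: (0.296/0.296) × 1.0 = 1.0000
  x=3: (0.113/0.296) × 2.5 = 0.9544
  x=4: (0.066/0.296) × 4.0 = 0.8919
  x=5: (0.039/0.296) × 5.0 = 0.6588
Sum = 1.0000 + 0.9544 + 0.8919 + 0.6588 = 3.5051

3.51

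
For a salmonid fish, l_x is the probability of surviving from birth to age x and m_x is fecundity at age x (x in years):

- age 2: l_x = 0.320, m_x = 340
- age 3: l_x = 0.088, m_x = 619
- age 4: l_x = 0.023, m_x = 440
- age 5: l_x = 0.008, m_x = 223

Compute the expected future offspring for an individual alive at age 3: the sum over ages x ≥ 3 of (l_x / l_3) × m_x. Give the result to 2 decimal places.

l_3 = 0.088. Conditional survival from age 3 to x is l_x / l_3.
  x=3: (0.088/0.088) × 619 = 619.0000
  x=4: (0.023/0.088) × 440 = 115.0000
  x=5: (0.008/0.088) × 223 = 20.2727
Sum = 619.0000 + 115.0000 + 20.2727 = 754.2727

754.27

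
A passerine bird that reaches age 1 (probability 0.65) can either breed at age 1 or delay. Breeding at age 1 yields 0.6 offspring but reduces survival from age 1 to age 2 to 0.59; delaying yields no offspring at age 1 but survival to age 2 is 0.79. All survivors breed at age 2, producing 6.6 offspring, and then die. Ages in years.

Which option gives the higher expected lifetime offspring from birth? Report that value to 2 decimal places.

3.39

breed at age 1: R₀ = 0.65 × (0.6 + 0.59 × 6.6) = 0.65 × 4.4940 = 2.9211
delay to age 2: R₀ = 0.65 × (0.79 × 6.6) = 0.65 × 5.2140 = 3.3891
Higher: delay to age 2 (3.3891).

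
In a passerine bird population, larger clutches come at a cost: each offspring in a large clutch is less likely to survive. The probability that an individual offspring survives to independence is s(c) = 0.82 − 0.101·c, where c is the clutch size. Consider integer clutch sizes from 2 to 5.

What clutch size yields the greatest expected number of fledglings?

Expected fledglings = c × s(c):
  c=2: 2 × 0.618 = 1.236
  c=3: 3 × 0.517 = 1.551
  c=4: 4 × 0.416 = 1.664
  c=5: 5 × 0.315 = 1.575
Maximum at c = 4 (1.664 fledglings).

4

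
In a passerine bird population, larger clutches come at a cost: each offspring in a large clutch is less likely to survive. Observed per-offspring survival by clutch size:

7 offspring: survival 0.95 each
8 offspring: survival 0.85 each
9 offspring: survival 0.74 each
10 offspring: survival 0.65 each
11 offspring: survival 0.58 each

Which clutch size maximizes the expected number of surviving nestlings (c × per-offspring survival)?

Expected surviving nestlings = c × s(c):
  c=7: 7 × 0.95 = 6.650
  c=8: 8 × 0.85 = 6.800
  c=9: 9 × 0.74 = 6.660
  c=10: 10 × 0.65 = 6.500
  c=11: 11 × 0.58 = 6.380
Maximum at c = 8 (6.800 surviving nestlings).

8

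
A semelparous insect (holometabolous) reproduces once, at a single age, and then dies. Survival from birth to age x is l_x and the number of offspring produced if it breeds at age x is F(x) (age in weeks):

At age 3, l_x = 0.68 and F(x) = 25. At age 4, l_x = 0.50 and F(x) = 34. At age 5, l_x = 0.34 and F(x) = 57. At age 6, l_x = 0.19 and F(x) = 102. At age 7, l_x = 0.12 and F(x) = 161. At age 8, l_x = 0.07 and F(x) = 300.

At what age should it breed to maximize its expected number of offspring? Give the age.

8

Expected offspring if breeding at age x = l_x × F(x):
  age 3: 0.68 × 25 = 17.000
  age 4: 0.50 × 34 = 17.000
  age 5: 0.34 × 57 = 19.380
  age 6: 0.19 × 102 = 19.380
  age 7: 0.12 × 161 = 19.320
  age 8: 0.07 × 300 = 21.000
Maximum at age 8 (21.000).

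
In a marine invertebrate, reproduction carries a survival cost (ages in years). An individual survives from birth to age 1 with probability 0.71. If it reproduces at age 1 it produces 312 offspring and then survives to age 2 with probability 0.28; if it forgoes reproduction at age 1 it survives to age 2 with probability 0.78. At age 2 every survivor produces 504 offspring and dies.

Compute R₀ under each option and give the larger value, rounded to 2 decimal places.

breed at age 1: R₀ = 0.71 × (312 + 0.28 × 504) = 0.71 × 453.1200 = 321.7152
delay to age 2: R₀ = 0.71 × (0.78 × 504) = 0.71 × 393.1200 = 279.1152
Higher: breed at age 1 (321.7152).

321.72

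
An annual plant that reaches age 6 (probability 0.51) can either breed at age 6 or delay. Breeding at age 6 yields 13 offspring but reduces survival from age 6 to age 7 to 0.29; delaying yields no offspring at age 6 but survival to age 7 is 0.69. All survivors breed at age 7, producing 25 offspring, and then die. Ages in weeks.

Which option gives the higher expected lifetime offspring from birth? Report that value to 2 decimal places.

10.33

breed at age 6: R₀ = 0.51 × (13 + 0.29 × 25) = 0.51 × 20.2500 = 10.3275
delay to age 7: R₀ = 0.51 × (0.69 × 25) = 0.51 × 17.2500 = 8.7975
Higher: breed at age 6 (10.3275).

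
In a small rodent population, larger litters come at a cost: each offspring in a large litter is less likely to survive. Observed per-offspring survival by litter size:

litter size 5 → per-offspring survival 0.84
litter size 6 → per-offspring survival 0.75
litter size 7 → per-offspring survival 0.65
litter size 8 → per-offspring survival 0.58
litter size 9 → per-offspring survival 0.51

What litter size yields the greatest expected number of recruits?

8

Expected recruits = c × s(c):
  c=5: 5 × 0.84 = 4.200
  c=6: 6 × 0.75 = 4.500
  c=7: 7 × 0.65 = 4.550
  c=8: 8 × 0.58 = 4.640
  c=9: 9 × 0.51 = 4.590
Maximum at c = 8 (4.640 recruits).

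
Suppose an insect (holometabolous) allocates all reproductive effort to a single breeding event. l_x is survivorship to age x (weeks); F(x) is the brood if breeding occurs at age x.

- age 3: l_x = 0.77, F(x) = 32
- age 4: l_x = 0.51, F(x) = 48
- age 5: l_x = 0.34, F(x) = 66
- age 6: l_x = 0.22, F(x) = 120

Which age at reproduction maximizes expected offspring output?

6

Expected offspring if breeding at age x = l_x × F(x):
  age 3: 0.77 × 32 = 24.640
  age 4: 0.51 × 48 = 24.480
  age 5: 0.34 × 66 = 22.440
  age 6: 0.22 × 120 = 26.400
Maximum at age 6 (26.400).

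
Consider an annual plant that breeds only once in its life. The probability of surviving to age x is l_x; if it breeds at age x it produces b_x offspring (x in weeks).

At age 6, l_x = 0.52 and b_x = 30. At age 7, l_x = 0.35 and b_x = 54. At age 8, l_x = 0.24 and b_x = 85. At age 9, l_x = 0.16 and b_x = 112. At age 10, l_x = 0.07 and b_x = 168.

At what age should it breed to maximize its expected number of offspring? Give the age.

Expected offspring if breeding at age x = l_x × b_x:
  age 6: 0.52 × 30 = 15.600
  age 7: 0.35 × 54 = 18.900
  age 8: 0.24 × 85 = 20.400
  age 9: 0.16 × 112 = 17.920
  age 10: 0.07 × 168 = 11.760
Maximum at age 8 (20.400).

8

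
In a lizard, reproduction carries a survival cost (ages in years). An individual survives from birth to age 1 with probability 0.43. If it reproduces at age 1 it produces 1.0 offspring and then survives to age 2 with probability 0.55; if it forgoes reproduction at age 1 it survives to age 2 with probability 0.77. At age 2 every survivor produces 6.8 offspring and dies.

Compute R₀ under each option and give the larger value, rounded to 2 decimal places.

2.25

breed at age 1: R₀ = 0.43 × (1.0 + 0.55 × 6.8) = 0.43 × 4.7400 = 2.0382
delay to age 2: R₀ = 0.43 × (0.77 × 6.8) = 0.43 × 5.2360 = 2.2515
Higher: delay to age 2 (2.2515).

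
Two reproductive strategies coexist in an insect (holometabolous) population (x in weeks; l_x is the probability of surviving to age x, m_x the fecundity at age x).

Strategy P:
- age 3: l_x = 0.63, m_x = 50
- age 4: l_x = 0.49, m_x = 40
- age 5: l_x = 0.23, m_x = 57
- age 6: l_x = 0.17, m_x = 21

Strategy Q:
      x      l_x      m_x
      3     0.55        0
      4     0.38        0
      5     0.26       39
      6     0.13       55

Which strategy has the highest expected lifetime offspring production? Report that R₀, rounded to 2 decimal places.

Strategy P: R₀ = 0.63×50 + 0.49×40 + 0.23×57 + 0.17×21 = 67.7800
Strategy Q: R₀ = 0.55×0 + 0.38×0 + 0.26×39 + 0.13×55 = 17.2900
Highest R₀: strategy P with 67.7800.

67.78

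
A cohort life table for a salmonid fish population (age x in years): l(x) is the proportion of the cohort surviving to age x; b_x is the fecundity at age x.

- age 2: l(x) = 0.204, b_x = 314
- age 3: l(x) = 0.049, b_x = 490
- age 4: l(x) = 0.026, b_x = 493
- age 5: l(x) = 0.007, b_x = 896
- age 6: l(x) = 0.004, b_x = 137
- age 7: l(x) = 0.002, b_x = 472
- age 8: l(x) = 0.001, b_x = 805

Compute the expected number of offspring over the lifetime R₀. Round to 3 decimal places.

R₀ = Σ l(x) b_x:
  age 2: 0.204 × 314 = 64.0560
  age 3: 0.049 × 490 = 24.0100
  age 4: 0.026 × 493 = 12.8180
  age 5: 0.007 × 896 = 6.2720
  age 6: 0.004 × 137 = 0.5480
  age 7: 0.002 × 472 = 0.9440
  age 8: 0.001 × 805 = 0.8050
R₀ = 64.0560 + 24.0100 + 12.8180 + 6.2720 + 0.5480 + 0.9440 + 0.8050 = 109.4530

109.453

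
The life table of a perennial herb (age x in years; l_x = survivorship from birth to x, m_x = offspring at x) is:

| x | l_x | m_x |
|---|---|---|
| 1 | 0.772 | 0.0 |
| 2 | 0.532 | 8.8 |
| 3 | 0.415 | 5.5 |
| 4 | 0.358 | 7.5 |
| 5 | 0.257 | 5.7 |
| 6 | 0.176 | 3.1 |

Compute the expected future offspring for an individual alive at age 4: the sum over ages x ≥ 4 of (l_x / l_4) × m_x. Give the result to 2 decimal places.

13.12

l_4 = 0.358. Conditional survival from age 4 to x is l_x / l_4.
  x=4: (0.358/0.358) × 7.5 = 7.5000
  x=5: (0.257/0.358) × 5.7 = 4.0919
  x=6: (0.176/0.358) × 3.1 = 1.5240
Sum = 7.5000 + 4.0919 + 1.5240 = 13.1159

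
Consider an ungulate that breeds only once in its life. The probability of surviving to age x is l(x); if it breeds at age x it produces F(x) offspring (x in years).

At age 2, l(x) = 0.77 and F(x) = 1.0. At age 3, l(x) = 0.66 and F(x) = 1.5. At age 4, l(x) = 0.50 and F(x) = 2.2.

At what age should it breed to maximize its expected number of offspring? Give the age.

Expected offspring if breeding at age x = l(x) × F(x):
  age 2: 0.77 × 1.0 = 0.770
  age 3: 0.66 × 1.5 = 0.990
  age 4: 0.50 × 2.2 = 1.100
Maximum at age 4 (1.100).

4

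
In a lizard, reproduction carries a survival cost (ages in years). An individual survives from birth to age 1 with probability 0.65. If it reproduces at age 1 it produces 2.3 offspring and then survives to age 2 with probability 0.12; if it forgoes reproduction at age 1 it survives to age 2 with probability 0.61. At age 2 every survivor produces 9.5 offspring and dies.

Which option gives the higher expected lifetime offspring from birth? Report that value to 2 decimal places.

3.77

breed at age 1: R₀ = 0.65 × (2.3 + 0.12 × 9.5) = 0.65 × 3.4400 = 2.2360
delay to age 2: R₀ = 0.65 × (0.61 × 9.5) = 0.65 × 5.7950 = 3.7668
Higher: delay to age 2 (3.7668).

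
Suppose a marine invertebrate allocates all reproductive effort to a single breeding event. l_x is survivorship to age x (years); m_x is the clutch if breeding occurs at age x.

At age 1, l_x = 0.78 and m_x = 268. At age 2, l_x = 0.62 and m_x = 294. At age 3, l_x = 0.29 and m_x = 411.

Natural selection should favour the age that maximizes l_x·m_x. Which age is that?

1

Expected offspring if breeding at age x = l_x × m_x:
  age 1: 0.78 × 268 = 209.040
  age 2: 0.62 × 294 = 182.280
  age 3: 0.29 × 411 = 119.190
Maximum at age 1 (209.040).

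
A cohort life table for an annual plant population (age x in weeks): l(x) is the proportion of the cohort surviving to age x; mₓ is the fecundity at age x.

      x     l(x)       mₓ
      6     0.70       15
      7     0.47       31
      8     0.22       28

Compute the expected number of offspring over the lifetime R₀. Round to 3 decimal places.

R₀ = Σ l(x) mₓ:
  age 6: 0.70 × 15 = 10.5000
  age 7: 0.47 × 31 = 14.5700
  age 8: 0.22 × 28 = 6.1600
R₀ = 10.5000 + 14.5700 + 6.1600 = 31.2300

31.230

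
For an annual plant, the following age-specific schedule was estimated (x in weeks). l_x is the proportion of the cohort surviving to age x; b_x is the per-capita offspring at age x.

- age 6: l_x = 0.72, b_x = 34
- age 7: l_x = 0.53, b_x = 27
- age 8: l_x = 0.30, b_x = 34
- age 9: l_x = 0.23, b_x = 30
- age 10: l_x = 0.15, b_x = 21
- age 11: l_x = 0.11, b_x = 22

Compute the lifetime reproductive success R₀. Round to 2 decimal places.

R₀ = Σ l_x b_x:
  age 6: 0.72 × 34 = 24.4800
  age 7: 0.53 × 27 = 14.3100
  age 8: 0.30 × 34 = 10.2000
  age 9: 0.23 × 30 = 6.9000
  age 10: 0.15 × 21 = 3.1500
  age 11: 0.11 × 22 = 2.4200
R₀ = 24.4800 + 14.3100 + 10.2000 + 6.9000 + 3.1500 + 2.4200 = 61.4600

61.46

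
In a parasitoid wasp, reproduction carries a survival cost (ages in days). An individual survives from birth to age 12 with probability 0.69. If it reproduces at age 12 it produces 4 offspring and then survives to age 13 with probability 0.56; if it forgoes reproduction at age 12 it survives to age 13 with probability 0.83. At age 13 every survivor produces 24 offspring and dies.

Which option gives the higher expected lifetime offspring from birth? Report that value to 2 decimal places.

breed at age 12: R₀ = 0.69 × (4 + 0.56 × 24) = 0.69 × 17.4400 = 12.0336
delay to age 13: R₀ = 0.69 × (0.83 × 24) = 0.69 × 19.9200 = 13.7448
Higher: delay to age 13 (13.7448).

13.74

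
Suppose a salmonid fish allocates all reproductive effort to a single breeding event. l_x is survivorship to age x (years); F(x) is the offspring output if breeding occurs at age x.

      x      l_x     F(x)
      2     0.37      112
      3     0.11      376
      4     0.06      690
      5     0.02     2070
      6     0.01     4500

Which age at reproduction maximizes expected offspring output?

6

Expected offspring if breeding at age x = l_x × F(x):
  age 2: 0.37 × 112 = 41.440
  age 3: 0.11 × 376 = 41.360
  age 4: 0.06 × 690 = 41.400
  age 5: 0.02 × 2070 = 41.400
  age 6: 0.01 × 4500 = 45.000
Maximum at age 6 (45.000).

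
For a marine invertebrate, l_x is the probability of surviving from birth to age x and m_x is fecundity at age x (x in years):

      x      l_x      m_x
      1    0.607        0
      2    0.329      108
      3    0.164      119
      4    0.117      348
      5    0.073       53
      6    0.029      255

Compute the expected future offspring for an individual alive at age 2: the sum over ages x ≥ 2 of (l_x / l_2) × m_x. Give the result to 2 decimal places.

l_2 = 0.329. Conditional survival from age 2 to x is l_x / l_2.
  x=2: (0.329/0.329) × 108 = 108.0000
  x=3: (0.164/0.329) × 119 = 59.3191
  x=4: (0.117/0.329) × 348 = 123.7568
  x=5: (0.073/0.329) × 53 = 11.7599
  x=6: (0.029/0.329) × 255 = 22.4772
Sum = 108.0000 + 59.3191 + 123.7568 + 11.7599 + 22.4772 = 325.3131

325.31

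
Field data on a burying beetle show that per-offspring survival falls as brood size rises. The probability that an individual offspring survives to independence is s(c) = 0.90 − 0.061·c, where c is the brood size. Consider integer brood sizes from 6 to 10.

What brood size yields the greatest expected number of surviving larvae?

7

Expected surviving larvae = c × s(c):
  c=6: 6 × 0.534 = 3.204
  c=7: 7 × 0.473 = 3.311
  c=8: 8 × 0.412 = 3.296
  c=9: 9 × 0.351 = 3.159
  c=10: 10 × 0.290 = 2.900
Maximum at c = 7 (3.311 surviving larvae).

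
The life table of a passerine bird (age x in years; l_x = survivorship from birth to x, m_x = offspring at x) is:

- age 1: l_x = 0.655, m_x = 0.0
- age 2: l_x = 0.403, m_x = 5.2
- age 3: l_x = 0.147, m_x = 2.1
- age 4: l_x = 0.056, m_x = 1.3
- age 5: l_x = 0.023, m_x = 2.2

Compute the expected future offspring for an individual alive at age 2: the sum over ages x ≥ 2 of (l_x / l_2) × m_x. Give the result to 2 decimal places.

l_2 = 0.403. Conditional survival from age 2 to x is l_x / l_2.
  x=2: (0.403/0.403) × 5.2 = 5.2000
  x=3: (0.147/0.403) × 2.1 = 0.7660
  x=4: (0.056/0.403) × 1.3 = 0.1806
  x=5: (0.023/0.403) × 2.2 = 0.1256
Sum = 5.2000 + 0.7660 + 0.1806 + 0.1256 = 6.2722

6.27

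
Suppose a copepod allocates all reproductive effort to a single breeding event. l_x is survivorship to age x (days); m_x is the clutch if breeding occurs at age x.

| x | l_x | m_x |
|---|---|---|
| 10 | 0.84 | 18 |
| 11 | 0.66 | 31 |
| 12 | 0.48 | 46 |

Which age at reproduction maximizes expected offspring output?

Expected offspring if breeding at age x = l_x × m_x:
  age 10: 0.84 × 18 = 15.120
  age 11: 0.66 × 31 = 20.460
  age 12: 0.48 × 46 = 22.080
Maximum at age 12 (22.080).

12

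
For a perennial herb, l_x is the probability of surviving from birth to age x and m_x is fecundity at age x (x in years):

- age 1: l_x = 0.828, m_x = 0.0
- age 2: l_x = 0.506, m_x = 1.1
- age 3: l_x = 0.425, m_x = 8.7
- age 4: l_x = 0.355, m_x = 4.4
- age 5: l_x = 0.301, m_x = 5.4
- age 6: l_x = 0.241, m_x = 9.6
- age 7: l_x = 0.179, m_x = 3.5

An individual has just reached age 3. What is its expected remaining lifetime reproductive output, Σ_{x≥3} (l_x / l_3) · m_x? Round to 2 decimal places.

23.12

l_3 = 0.425. Conditional survival from age 3 to x is l_x / l_3.
  x=3: (0.425/0.425) × 8.7 = 8.7000
  x=4: (0.355/0.425) × 4.4 = 3.6753
  x=5: (0.301/0.425) × 5.4 = 3.8245
  x=6: (0.241/0.425) × 9.6 = 5.4438
  x=7: (0.179/0.425) × 3.5 = 1.4741
Sum = 8.7000 + 3.6753 + 3.8245 + 5.4438 + 1.4741 = 23.1176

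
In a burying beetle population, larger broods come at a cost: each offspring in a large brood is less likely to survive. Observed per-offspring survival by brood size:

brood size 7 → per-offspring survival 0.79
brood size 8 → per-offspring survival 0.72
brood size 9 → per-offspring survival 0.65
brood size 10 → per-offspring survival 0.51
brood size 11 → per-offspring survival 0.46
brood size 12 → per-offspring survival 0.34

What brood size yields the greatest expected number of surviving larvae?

Expected surviving larvae = c × s(c):
  c=7: 7 × 0.79 = 5.530
  c=8: 8 × 0.72 = 5.760
  c=9: 9 × 0.65 = 5.850
  c=10: 10 × 0.51 = 5.100
  c=11: 11 × 0.46 = 5.060
  c=12: 12 × 0.34 = 4.080
Maximum at c = 9 (5.850 surviving larvae).

9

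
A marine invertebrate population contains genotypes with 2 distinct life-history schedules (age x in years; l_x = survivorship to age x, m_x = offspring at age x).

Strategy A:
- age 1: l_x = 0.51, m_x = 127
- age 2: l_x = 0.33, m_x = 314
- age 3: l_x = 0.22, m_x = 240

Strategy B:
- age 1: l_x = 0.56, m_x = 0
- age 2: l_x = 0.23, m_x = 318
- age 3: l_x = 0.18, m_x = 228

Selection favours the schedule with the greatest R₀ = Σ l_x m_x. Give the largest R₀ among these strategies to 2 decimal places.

221.19

Strategy A: R₀ = 0.51×127 + 0.33×314 + 0.22×240 = 221.1900
Strategy B: R₀ = 0.56×0 + 0.23×318 + 0.18×228 = 114.1800
Highest R₀: strategy A with 221.1900.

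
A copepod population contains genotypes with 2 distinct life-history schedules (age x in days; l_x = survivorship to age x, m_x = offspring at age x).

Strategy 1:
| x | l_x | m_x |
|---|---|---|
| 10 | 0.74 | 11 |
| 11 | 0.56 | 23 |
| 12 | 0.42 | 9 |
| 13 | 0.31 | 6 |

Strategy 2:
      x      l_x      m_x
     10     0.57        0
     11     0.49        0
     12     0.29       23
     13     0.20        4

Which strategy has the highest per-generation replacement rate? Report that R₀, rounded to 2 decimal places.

26.66

Strategy 1: R₀ = 0.74×11 + 0.56×23 + 0.42×9 + 0.31×6 = 26.6600
Strategy 2: R₀ = 0.57×0 + 0.49×0 + 0.29×23 + 0.20×4 = 7.4700
Highest R₀: strategy 1 with 26.6600.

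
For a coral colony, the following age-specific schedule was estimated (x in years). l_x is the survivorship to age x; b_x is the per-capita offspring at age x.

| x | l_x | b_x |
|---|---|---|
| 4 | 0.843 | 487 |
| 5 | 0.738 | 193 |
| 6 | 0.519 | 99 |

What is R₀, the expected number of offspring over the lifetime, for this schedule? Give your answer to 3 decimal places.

604.356

R₀ = Σ l_x b_x:
  age 4: 0.843 × 487 = 410.5410
  age 5: 0.738 × 193 = 142.4340
  age 6: 0.519 × 99 = 51.3810
R₀ = 410.5410 + 142.4340 + 51.3810 = 604.3560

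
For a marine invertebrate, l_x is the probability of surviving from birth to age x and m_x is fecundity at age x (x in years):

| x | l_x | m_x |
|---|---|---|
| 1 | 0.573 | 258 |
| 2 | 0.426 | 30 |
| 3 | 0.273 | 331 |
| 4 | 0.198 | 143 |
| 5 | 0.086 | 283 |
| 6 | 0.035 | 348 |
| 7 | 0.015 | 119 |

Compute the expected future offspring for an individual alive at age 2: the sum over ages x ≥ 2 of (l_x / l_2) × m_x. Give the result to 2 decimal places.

398.50

l_2 = 0.426. Conditional survival from age 2 to x is l_x / l_2.
  x=2: (0.426/0.426) × 30 = 30.0000
  x=3: (0.273/0.426) × 331 = 212.1197
  x=4: (0.198/0.426) × 143 = 66.4648
  x=5: (0.086/0.426) × 283 = 57.1315
  x=6: (0.035/0.426) × 348 = 28.5915
  x=7: (0.015/0.426) × 119 = 4.1901
Sum = 30.0000 + 212.1197 + 66.4648 + 57.1315 + 28.5915 + 4.1901 = 398.4977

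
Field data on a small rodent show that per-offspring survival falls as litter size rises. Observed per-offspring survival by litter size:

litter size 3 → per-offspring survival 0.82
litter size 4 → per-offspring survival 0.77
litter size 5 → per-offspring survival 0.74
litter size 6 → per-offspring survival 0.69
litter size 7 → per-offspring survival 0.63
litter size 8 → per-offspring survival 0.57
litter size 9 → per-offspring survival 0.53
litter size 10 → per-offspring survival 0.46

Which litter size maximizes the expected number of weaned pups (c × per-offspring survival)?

Expected weaned pups = c × s(c):
  c=3: 3 × 0.82 = 2.460
  c=4: 4 × 0.77 = 3.080
  c=5: 5 × 0.74 = 3.700
  c=6: 6 × 0.69 = 4.140
  c=7: 7 × 0.63 = 4.410
  c=8: 8 × 0.57 = 4.560
  c=9: 9 × 0.53 = 4.770
  c=10: 10 × 0.46 = 4.600
Maximum at c = 9 (4.770 weaned pups).

9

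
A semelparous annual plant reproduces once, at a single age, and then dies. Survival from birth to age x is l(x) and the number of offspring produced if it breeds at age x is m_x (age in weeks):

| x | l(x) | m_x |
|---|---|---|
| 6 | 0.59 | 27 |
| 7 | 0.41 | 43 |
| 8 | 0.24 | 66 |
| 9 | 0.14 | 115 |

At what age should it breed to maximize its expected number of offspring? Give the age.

Expected offspring if breeding at age x = l(x) × m_x:
  age 6: 0.59 × 27 = 15.930
  age 7: 0.41 × 43 = 17.630
  age 8: 0.24 × 66 = 15.840
  age 9: 0.14 × 115 = 16.100
Maximum at age 7 (17.630).

7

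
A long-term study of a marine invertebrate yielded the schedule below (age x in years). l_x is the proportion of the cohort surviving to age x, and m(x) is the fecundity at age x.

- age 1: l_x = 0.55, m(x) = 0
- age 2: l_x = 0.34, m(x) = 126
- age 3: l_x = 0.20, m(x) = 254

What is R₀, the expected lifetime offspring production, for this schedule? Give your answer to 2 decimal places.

93.64

R₀ = Σ l_x m(x):
  age 1: 0.55 × 0 = 0.0000
  age 2: 0.34 × 126 = 42.8400
  age 3: 0.20 × 254 = 50.8000
R₀ = 0.0000 + 42.8400 + 50.8000 = 93.6400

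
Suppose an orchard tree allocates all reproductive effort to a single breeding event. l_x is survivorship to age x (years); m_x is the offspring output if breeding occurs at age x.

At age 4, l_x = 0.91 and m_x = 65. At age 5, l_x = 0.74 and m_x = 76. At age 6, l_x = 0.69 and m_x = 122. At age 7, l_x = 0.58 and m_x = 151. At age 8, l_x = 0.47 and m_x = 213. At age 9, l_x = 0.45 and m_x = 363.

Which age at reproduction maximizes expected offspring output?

9

Expected offspring if breeding at age x = l_x × m_x:
  age 4: 0.91 × 65 = 59.150
  age 5: 0.74 × 76 = 56.240
  age 6: 0.69 × 122 = 84.180
  age 7: 0.58 × 151 = 87.580
  age 8: 0.47 × 213 = 100.110
  age 9: 0.45 × 363 = 163.350
Maximum at age 9 (163.350).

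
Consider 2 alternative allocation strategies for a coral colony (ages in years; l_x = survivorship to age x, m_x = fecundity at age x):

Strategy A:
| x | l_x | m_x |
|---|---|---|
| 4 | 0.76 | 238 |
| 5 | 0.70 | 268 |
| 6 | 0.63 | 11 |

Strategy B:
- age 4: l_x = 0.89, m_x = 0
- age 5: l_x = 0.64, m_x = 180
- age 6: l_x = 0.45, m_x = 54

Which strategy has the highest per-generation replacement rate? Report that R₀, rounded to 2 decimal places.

Strategy A: R₀ = 0.76×238 + 0.70×268 + 0.63×11 = 375.4100
Strategy B: R₀ = 0.89×0 + 0.64×180 + 0.45×54 = 139.5000
Highest R₀: strategy A with 375.4100.

375.41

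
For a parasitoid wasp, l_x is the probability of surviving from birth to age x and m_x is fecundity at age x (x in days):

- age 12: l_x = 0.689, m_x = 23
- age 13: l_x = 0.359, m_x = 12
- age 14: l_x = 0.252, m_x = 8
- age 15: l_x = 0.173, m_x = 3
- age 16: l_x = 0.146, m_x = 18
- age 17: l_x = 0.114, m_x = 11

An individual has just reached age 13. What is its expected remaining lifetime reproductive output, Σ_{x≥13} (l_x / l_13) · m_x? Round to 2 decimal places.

l_13 = 0.359. Conditional survival from age 13 to x is l_x / l_13.
  x=13: (0.359/0.359) × 12 = 12.0000
  x=14: (0.252/0.359) × 8 = 5.6156
  x=15: (0.173/0.359) × 3 = 1.4457
  x=16: (0.146/0.359) × 18 = 7.3203
  x=17: (0.114/0.359) × 11 = 3.4930
Sum = 12.0000 + 5.6156 + 1.4457 + 7.3203 + 3.4930 = 29.8747

29.87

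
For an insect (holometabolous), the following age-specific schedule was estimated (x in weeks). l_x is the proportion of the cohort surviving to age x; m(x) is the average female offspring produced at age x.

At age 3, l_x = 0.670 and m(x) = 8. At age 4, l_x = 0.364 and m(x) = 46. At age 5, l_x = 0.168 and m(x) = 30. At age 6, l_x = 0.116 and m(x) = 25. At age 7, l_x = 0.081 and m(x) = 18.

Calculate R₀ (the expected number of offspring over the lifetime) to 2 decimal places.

R₀ = Σ l_x m(x):
  age 3: 0.670 × 8 = 5.3600
  age 4: 0.364 × 46 = 16.7440
  age 5: 0.168 × 30 = 5.0400
  age 6: 0.116 × 25 = 2.9000
  age 7: 0.081 × 18 = 1.4580
R₀ = 5.3600 + 16.7440 + 5.0400 + 2.9000 + 1.4580 = 31.5020

31.50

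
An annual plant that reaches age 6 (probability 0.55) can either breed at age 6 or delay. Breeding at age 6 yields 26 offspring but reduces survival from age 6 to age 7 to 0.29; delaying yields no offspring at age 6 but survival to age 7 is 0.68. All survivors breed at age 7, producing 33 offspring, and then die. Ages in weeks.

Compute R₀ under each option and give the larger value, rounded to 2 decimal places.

19.56

breed at age 6: R₀ = 0.55 × (26 + 0.29 × 33) = 0.55 × 35.5700 = 19.5635
delay to age 7: R₀ = 0.55 × (0.68 × 33) = 0.55 × 22.4400 = 12.3420
Higher: breed at age 6 (19.5635).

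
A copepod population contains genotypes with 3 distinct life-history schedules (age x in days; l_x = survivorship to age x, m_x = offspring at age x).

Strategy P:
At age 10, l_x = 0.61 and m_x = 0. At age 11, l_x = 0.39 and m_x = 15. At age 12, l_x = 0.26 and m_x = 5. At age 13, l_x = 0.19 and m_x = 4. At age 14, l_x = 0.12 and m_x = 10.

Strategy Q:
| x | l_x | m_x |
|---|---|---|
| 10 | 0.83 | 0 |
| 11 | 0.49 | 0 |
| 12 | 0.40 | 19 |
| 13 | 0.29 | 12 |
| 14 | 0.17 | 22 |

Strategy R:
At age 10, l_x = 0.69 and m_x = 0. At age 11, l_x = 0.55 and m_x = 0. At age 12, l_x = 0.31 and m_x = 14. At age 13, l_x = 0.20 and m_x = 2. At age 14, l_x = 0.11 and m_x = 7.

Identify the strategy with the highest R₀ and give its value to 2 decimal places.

Strategy P: R₀ = 0.61×0 + 0.39×15 + 0.26×5 + 0.19×4 + 0.12×10 = 9.1100
Strategy Q: R₀ = 0.83×0 + 0.49×0 + 0.40×19 + 0.29×12 + 0.17×22 = 14.8200
Strategy R: R₀ = 0.69×0 + 0.55×0 + 0.31×14 + 0.20×2 + 0.11×7 = 5.5100
Highest R₀: strategy Q with 14.8200.

14.82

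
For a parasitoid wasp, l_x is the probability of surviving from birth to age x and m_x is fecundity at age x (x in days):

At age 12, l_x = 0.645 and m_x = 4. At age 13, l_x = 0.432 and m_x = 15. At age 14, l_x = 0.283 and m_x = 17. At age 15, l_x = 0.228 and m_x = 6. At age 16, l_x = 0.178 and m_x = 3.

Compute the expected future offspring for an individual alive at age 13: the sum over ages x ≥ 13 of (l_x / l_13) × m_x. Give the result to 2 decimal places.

l_13 = 0.432. Conditional survival from age 13 to x is l_x / l_13.
  x=13: (0.432/0.432) × 15 = 15.0000
  x=14: (0.283/0.432) × 17 = 11.1366
  x=15: (0.228/0.432) × 6 = 3.1667
  x=16: (0.178/0.432) × 3 = 1.2361
Sum = 15.0000 + 11.1366 + 3.1667 + 1.2361 = 30.5394

30.54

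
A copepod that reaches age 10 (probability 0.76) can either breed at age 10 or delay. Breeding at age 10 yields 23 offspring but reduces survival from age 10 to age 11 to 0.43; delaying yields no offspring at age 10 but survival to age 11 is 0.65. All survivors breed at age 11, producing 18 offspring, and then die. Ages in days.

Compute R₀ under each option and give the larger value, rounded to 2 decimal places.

breed at age 10: R₀ = 0.76 × (23 + 0.43 × 18) = 0.76 × 30.7400 = 23.3624
delay to age 11: R₀ = 0.76 × (0.65 × 18) = 0.76 × 11.7000 = 8.8920
Higher: breed at age 10 (23.3624).

23.36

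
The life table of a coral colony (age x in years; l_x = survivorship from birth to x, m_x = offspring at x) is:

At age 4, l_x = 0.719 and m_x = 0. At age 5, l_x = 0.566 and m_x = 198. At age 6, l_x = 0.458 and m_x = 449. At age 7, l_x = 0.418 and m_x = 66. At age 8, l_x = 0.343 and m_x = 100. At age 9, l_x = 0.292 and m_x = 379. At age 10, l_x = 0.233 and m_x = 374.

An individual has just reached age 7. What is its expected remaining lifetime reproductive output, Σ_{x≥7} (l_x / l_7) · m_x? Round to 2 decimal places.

621.29

l_7 = 0.418. Conditional survival from age 7 to x is l_x / l_7.
  x=7: (0.418/0.418) × 66 = 66.0000
  x=8: (0.343/0.418) × 100 = 82.0574
  x=9: (0.292/0.418) × 379 = 264.7560
  x=10: (0.233/0.418) × 374 = 208.4737
Sum = 66.0000 + 82.0574 + 264.7560 + 208.4737 = 621.2871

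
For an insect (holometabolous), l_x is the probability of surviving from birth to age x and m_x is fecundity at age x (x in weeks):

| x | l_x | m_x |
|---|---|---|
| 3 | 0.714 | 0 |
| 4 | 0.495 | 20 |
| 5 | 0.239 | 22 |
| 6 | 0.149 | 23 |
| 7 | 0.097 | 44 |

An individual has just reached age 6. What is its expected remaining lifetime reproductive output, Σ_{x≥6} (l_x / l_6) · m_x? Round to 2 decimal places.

l_6 = 0.149. Conditional survival from age 6 to x is l_x / l_6.
  x=6: (0.149/0.149) × 23 = 23.0000
  x=7: (0.097/0.149) × 44 = 28.6443
Sum = 23.0000 + 28.6443 = 51.6443

51.64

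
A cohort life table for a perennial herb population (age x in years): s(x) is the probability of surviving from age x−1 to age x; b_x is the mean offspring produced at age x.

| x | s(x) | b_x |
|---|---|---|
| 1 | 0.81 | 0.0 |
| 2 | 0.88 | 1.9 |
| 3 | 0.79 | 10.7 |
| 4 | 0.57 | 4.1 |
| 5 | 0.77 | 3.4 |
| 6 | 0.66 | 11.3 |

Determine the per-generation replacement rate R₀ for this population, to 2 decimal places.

Survivorship from birth: l_x = s_1·s_2·…·s_x.
  l_1 = 0.81000
  l_2 = 0.71280
  l_3 = 0.56311
  l_4 = 0.32097
  l_5 = 0.24715
  l_6 = 0.16312
R₀ = Σ l_x b_x:
  age 1: 0.81000 × 0.0 = 0.0000
  age 2: 0.71280 × 1.9 = 1.3543
  age 3: 0.56311 × 10.7 = 6.0253
  age 4: 0.32097 × 4.1 = 1.3160
  age 5: 0.24715 × 3.4 = 0.8403
  age 6: 0.16312 × 11.3 = 1.8433
R₀ = 0.0000 + 1.3543 + 6.0253 + 1.3160 + 0.8403 + 1.8433 = 11.3791

11.38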